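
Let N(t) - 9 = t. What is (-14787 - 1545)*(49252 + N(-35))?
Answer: -803959032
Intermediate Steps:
N(t) = 9 + t
(-14787 - 1545)*(49252 + N(-35)) = (-14787 - 1545)*(49252 + (9 - 35)) = -16332*(49252 - 26) = -16332*49226 = -803959032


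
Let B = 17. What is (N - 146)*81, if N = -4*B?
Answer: -17334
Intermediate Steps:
N = -68 (N = -4*17 = -68)
(N - 146)*81 = (-68 - 146)*81 = -214*81 = -17334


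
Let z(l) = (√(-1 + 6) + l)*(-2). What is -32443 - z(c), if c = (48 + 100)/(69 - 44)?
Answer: -810779/25 + 2*√5 ≈ -32427.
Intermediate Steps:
c = 148/25 ≈ 5.9200
z(l) = -2*l - 2*√5 (z(l) = (√5 + l)*(-2) = (l + √5)*(-2) = -2*l - 2*√5)
-32443 - z(c) = -32443 - (-2*148/25 - 2*√5) = -32443 - (-296/25 - 2*√5) = -32443 + (296/25 + 2*√5) = -810779/25 + 2*√5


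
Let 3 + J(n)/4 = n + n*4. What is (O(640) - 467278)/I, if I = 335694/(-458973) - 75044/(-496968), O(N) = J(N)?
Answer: 575926935068052/735477811 ≈ 7.8307e+5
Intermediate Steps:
J(n) = -12 + 20*n (J(n) = -12 + 4*(n + n*4) = -12 + 4*(n + 4*n) = -12 + 4*(5*n) = -12 + 20*n)
O(N) = -12 + 20*N
I = -3677389055/6335969274 (I = 335694*(-1/458973) - 75044*(-1/496968) = -111898/152991 + 18761/124242 = -3677389055/6335969274 ≈ -0.58040)
(O(640) - 467278)/I = ((-12 + 20*640) - 467278)/(-3677389055/6335969274) = ((-12 + 12800) - 467278)*(-6335969274/3677389055) = (12788 - 467278)*(-6335969274/3677389055) = -454490*(-6335969274/3677389055) = 575926935068052/735477811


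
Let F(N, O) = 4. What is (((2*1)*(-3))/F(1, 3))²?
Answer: 9/4 ≈ 2.2500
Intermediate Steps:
(((2*1)*(-3))/F(1, 3))² = (((2*1)*(-3))/4)² = ((2*(-3))*(¼))² = (-6*¼)² = (-3/2)² = 9/4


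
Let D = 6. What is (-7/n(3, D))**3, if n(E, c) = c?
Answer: -343/216 ≈ -1.5880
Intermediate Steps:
(-7/n(3, D))**3 = (-7/6)**3 = -343/216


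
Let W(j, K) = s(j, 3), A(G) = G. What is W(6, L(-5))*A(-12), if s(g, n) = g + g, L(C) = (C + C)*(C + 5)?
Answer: -144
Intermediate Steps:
L(C) = 2*C*(5 + C) (L(C) = (2*C)*(5 + C) = 2*C*(5 + C))
s(g, n) = 2*g
W(j, K) = 2*j
W(6, L(-5))*A(-12) = (2*6)*(-12) = 12*(-12) = -144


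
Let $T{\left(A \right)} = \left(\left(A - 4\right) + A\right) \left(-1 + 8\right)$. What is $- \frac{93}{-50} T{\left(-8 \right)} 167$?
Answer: $- \frac{217434}{5} \approx -43487.0$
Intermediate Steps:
$T{\left(A \right)} = -28 + 14 A$ ($T{\left(A \right)} = \left(\left(-4 + A\right) + A\right) 7 = \left(-4 + 2 A\right) 7 = -28 + 14 A$)
$- \frac{93}{-50} T{\left(-8 \right)} 167 = - \frac{93}{-50} \left(-28 + 14 \left(-8\right)\right) 167 = \left(-93\right) \left(- \frac{1}{50}\right) \left(-28 - 112\right) 167 = \frac{93}{50} \left(-140\right) 167 = \left(- \frac{1302}{5}\right) 167 = - \frac{217434}{5}$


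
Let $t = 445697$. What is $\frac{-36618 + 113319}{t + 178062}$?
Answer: $\frac{76701}{623759} \approx 0.12297$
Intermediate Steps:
$\frac{-36618 + 113319}{t + 178062} = \frac{-36618 + 113319}{445697 + 178062} = \frac{76701}{623759}$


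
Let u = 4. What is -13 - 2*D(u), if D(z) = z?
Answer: -21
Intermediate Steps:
-13 - 2*D(u) = -13 - 2*4 = -13 - 8 = -21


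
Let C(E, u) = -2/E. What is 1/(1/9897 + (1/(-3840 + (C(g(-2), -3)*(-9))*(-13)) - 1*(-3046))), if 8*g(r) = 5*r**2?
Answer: 21628244/65879627911 ≈ 0.00032830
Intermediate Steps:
g(r) = 5*r**2/8 (g(r) = (5*r**2)/8 = 5*r**2/8)
1/(1/9897 + (1/(-3840 + (C(g(-2), -3)*(-9))*(-13)) - 1*(-3046))) = 1/(1/9897 + (1/(-3840 + (-2/((5/8)*(-2)**2)*(-9))*(-13)) - 1*(-3046))) = 1/(1/9897 + (1/(-3840 + (-2/((5/8)*4)*(-9))*(-13)) + 3046)) = 1/(1/9897 + (1/(-3840 + (-2/5/2*(-9))*(-13)) + 3046)) = 1/(1/9897 + (1/(-3840 + (-2*2/5*(-9))*(-13)) + 3046)) = 1/(1/9897 + (1/(-3840 - 4/5*(-9)*(-13)) + 3046)) = 1/(1/9897 + (1/(-3840 + (36/5)*(-13)) + 3046)) = 1/(1/9897 + (1/(-3840 - 468/5) + 3046)) = 1/(1/9897 + (1/(-19668/5) + 3046)) = 1/(1/9897 + (-5/19668 + 3046)) = 1/(1/9897 + 59908723/19668) = 1/(65879627911/21628244) = 21628244/65879627911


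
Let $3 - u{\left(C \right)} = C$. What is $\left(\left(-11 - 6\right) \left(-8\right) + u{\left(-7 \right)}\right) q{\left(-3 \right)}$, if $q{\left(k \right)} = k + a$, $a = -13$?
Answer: $-2336$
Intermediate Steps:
$q{\left(k \right)} = -13 + k$ ($q{\left(k \right)} = k - 13 = -13 + k$)
$u{\left(C \right)} = 3 - C$
$\left(\left(-11 - 6\right) \left(-8\right) + u{\left(-7 \right)}\right) q{\left(-3 \right)} = \left(\left(-11 - 6\right) \left(-8\right) + \left(3 - -7\right)\right) \left(-13 - 3\right) = \left(\left(-17\right) \left(-8\right) + \left(3 + 7\right)\right) \left(-16\right) = \left(136 + 10\right) \left(-16\right) = 146 \left(-16\right) = -2336$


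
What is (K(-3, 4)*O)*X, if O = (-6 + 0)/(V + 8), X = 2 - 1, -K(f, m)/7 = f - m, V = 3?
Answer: -294/11 ≈ -26.727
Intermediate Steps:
K(f, m) = -7*f + 7*m (K(f, m) = -7*(f - m) = -7*f + 7*m)
X = 1
O = -6/11 (O = (-6 + 0)/(3 + 8) = -6/11 ≈ -0.54545)
(K(-3, 4)*O)*X = ((-7*(-3) + 7*4)*(-6/11))*1 = ((21 + 28)*(-6/11))*1 = (49*(-6/11))*1 = -294/11*1 = -294/11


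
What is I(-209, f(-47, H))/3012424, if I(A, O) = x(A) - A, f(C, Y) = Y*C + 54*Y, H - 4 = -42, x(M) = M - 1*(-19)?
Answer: 19/3012424 ≈ 6.3072e-6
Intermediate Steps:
x(M) = 19 + M (x(M) = M + 19 = 19 + M)
H = -38 (H = 4 - 42 = -38)
f(C, Y) = 54*Y + C*Y (f(C, Y) = C*Y + 54*Y = 54*Y + C*Y)
I(A, O) = 19 (I(A, O) = (19 + A) - A = 19)
I(-209, f(-47, H))/3012424 = 19/3012424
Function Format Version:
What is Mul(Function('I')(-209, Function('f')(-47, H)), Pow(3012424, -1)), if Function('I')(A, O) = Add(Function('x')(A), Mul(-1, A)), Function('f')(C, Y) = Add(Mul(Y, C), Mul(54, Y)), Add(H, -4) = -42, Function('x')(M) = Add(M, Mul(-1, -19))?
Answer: Rational(19, 3012424) ≈ 6.3072e-6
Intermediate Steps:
Function('x')(M) = Add(19, M) (Function('x')(M) = Add(M, 19) = Add(19, M))
H = -38 (H = Add(4, -42) = -38)
Function('f')(C, Y) = Add(Mul(54, Y), Mul(C, Y)) (Function('f')(C, Y) = Add(Mul(C, Y), Mul(54, Y)) = Add(Mul(54, Y), Mul(C, Y)))
Function('I')(A, O) = 19 (Function('I')(A, O) = Add(Add(19, A), Mul(-1, A)) = 19)
Mul(Function('I')(-209, Function('f')(-47, H)), Pow(3012424, -1)) = Mul(19, Pow(3012424, -1)) = Mul(19, Rational(1, 3012424)) = Rational(19, 3012424)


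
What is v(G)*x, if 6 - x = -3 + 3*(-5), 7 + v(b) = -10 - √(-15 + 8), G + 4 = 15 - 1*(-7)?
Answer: -408 - 24*I*√7 ≈ -408.0 - 63.498*I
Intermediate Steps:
G = 18 (G = -4 + (15 - 1*(-7)) = -4 + (15 + 7) = -4 + 22 = 18)
v(b) = -17 - I*√7 (v(b) = -7 + (-10 - √(-15 + 8)) = -7 + (-10 - √(-7)) = -7 + (-10 - I*√7) = -17 - I*√7)
x = 24 (x = 6 - (-3 + 3*(-5)) = 6 - (-3 - 15) = 6 - 1*(-18) = 6 + 18 = 24)
v(G)*x = (-17 - I*√7)*24 = -408 - 24*I*√7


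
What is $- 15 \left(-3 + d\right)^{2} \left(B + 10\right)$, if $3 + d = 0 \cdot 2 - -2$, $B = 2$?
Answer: $-2880$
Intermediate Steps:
$d = -1$ ($d = -3 + \left(0 \cdot 2 - -2\right) = -3 + \left(0 + 2\right) = -3 + 2 = -1$)
$- 15 \left(-3 + d\right)^{2} \left(B + 10\right) = - 15 \left(-3 - 1\right)^{2} \left(2 + 10\right) = - 15 \left(-4\right)^{2} \cdot 12 = - 15 \cdot 16 \cdot 12 = \left(-15\right) 192 = -2880$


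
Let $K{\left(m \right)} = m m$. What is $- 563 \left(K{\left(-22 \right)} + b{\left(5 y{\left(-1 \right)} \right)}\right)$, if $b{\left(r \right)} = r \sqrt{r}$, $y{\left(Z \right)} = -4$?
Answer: $-272492 + 22520 i \sqrt{5} \approx -2.7249 \cdot 10^{5} + 50356.0 i$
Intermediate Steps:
$K{\left(m \right)} = m^{2}$
$b{\left(r \right)} = r^{\frac{3}{2}}$
$- 563 \left(K{\left(-22 \right)} + b{\left(5 y{\left(-1 \right)} \right)}\right) = - 563 \left(\left(-22\right)^{2} + \left(5 \left(-4\right)\right)^{\frac{3}{2}}\right) = - 563 \left(484 + \left(-20\right)^{\frac{3}{2}}\right) = - 563 \left(484 - 40 i \sqrt{5}\right) = -272492 + 22520 i \sqrt{5}$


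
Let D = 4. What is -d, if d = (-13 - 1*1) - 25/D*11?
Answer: 331/4 ≈ 82.750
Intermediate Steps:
d = -331/4 (d = (-13 - 1*1) - 25/4*11 = (-13 - 1) - 25*¼*11 = -14 - 25/4*11 = -14 - 275/4 = -331/4 ≈ -82.750)
-d = -1*(-331/4) = 331/4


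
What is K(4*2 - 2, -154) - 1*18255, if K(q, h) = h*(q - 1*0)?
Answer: -19179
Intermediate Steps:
K(q, h) = h*q (K(q, h) = h*(q + 0) = h*q)
K(4*2 - 2, -154) - 1*18255 = -154*(4*2 - 2) - 1*18255 = -154*(8 - 2) - 18255 = -154*6 - 18255 = -924 - 18255 = -19179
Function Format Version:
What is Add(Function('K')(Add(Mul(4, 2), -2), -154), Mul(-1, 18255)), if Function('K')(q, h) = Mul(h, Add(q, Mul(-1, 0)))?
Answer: -19179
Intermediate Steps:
Function('K')(q, h) = Mul(h, q) (Function('K')(q, h) = Mul(h, Add(q, 0)) = Mul(h, q))
Add(Function('K')(Add(Mul(4, 2), -2), -154), Mul(-1, 18255)) = Add(Mul(-154, Add(Mul(4, 2), -2)), Mul(-1, 18255)) = Add(Mul(-154, Add(8, -2)), -18255) = Add(Mul(-154, 6), -18255) = Add(-924, -18255) = -19179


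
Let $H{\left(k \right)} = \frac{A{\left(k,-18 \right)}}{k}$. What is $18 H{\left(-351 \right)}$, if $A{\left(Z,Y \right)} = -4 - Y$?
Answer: $- \frac{28}{39} \approx -0.71795$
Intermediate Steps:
$H{\left(k \right)} = \frac{14}{k}$ ($H{\left(k \right)} = \frac{-4 - -18}{k} = \frac{-4 + 18}{k} = \frac{14}{k}$)
$18 H{\left(-351 \right)} = 18 \frac{14}{-351} = 18 \cdot 14 \left(- \frac{1}{351}\right) = 18 \left(- \frac{14}{351}\right) = - \frac{28}{39}$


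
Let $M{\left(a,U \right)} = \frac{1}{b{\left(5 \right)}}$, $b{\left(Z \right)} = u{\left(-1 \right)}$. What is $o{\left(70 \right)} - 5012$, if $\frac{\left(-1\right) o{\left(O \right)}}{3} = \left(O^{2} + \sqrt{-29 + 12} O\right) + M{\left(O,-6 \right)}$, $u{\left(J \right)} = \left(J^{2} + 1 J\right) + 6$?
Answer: $- \frac{39425}{2} - 210 i \sqrt{17} \approx -19713.0 - 865.85 i$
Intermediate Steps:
$u{\left(J \right)} = 6 + J + J^{2}$ ($u{\left(J \right)} = \left(J^{2} + J\right) + 6 = \left(J + J^{2}\right) + 6 = 6 + J + J^{2}$)
$b{\left(Z \right)} = 6$ ($b{\left(Z \right)} = 6 - 1 + \left(-1\right)^{2} = 6 - 1 + 1 = 6$)
$M{\left(a,U \right)} = \frac{1}{6}$
$o{\left(O \right)} = - \frac{1}{2} - 3 O^{2} - 3 i O \sqrt{17}$ ($o{\left(O \right)} = - 3 \left(\left(O^{2} + \sqrt{-29 + 12} O\right) + \frac{1}{6}\right) = - 3 \left(\left(O^{2} + \sqrt{-17} O\right) + \frac{1}{6}\right) = - 3 \left(\left(O^{2} + i \sqrt{17} O\right) + \frac{1}{6}\right) = - 3 \left(\left(O^{2} + i O \sqrt{17}\right) + \frac{1}{6}\right) = - 3 \left(\frac{1}{6} + O^{2} + i O \sqrt{17}\right) = - \frac{1}{2} - 3 O^{2} - 3 i O \sqrt{17}$)
$o{\left(70 \right)} - 5012 = \left(- \frac{1}{2} - 3 \cdot 70^{2} - 3 i 70 \sqrt{17}\right) - 5012 = \left(- \frac{1}{2} - 14700 - 210 i \sqrt{17}\right) - 5012 = \left(- \frac{29401}{2} - 210 i \sqrt{17}\right) - 5012 = - \frac{39425}{2} - 210 i \sqrt{17}$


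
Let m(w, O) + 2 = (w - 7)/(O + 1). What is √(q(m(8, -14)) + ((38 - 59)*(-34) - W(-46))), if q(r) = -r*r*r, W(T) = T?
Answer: √21962239/169 ≈ 27.730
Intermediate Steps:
m(w, O) = -2 + (-7 + w)/(1 + O) (m(w, O) = -2 + (w - 7)/(O + 1) = -2 + (-7 + w)/(1 + O))
q(r) = -r³ (q(r) = -r*r² = -r³)
√(q(m(8, -14)) + ((38 - 59)*(-34) - W(-46))) = √(-((-9 + 8 - 2*(-14))/(1 - 14))³ + ((38 - 59)*(-34) - 1*(-46))) = √(-((-9 + 8 + 28)/(-13))³ + (-21*(-34) + 46)) = √(-(-1/13*27)³ + (714 + 46)) = √(-(-27/13)³ + 760) = √(-1*(-19683/2197) + 760) = √(19683/2197 + 760) = √(1689403/2197) = √21962239/169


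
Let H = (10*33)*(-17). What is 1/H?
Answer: -1/5610 ≈ -0.00017825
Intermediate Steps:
H = -5610 (H = 330*(-17) = -5610)
1/H = 1/(-5610) = -1/5610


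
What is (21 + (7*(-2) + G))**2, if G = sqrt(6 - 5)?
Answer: 64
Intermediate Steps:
G = 1 (G = sqrt(1) = 1)
(21 + (7*(-2) + G))**2 = (21 + (7*(-2) + 1))**2 = (21 + (-14 + 1))**2 = (21 - 13)**2 = 8**2 = 64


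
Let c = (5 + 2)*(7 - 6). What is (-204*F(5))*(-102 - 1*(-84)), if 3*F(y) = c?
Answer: 8568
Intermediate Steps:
c = 7 (c = 7*1 = 7)
F(y) = 7/3 (F(y) = (⅓)*7 = 7/3)
(-204*F(5))*(-102 - 1*(-84)) = (-204*7/3)*(-102 - 1*(-84)) = -476*(-102 + 84) = -476*(-18) = 8568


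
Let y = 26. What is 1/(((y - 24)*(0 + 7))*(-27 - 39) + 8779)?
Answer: 1/7855 ≈ 0.00012731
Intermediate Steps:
1/(((y - 24)*(0 + 7))*(-27 - 39) + 8779) = 1/(((26 - 24)*(0 + 7))*(-27 - 39) + 8779) = 1/((2*7)*(-66) + 8779) = 1/(14*(-66) + 8779) = 1/(-924 + 8779) = 1/7855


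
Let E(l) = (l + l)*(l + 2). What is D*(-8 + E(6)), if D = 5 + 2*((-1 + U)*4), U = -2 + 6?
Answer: 2552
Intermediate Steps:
U = 4
E(l) = 2*l*(2 + l) (E(l) = (2*l)*(2 + l) = 2*l*(2 + l))
D = 29 (D = 5 + 2*((-1 + 4)*4) = 5 + 2*(3*4) = 5 + 2*12 = 5 + 24 = 29)
D*(-8 + E(6)) = 29*(-8 + 2*6*(2 + 6)) = 29*(-8 + 2*6*8) = 29*(-8 + 96) = 29*88 = 2552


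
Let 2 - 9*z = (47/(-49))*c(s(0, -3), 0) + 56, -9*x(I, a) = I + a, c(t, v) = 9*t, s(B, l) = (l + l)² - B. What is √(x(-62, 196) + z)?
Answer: 8*√94/21 ≈ 3.6935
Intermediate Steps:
s(B, l) = -B + 4*l² (s(B, l) = (2*l)² - B = 4*l² - B = -B + 4*l²)
x(I, a) = -I/9 - a/9 (x(I, a) = -(I + a)/9 = -I/9 - a/9)
z = 1398/49 (z = 2/9 - ((47/(-49))*(9*(-1*0 + 4*(-3)²)) + 56)/9 = 2/9 - ((47*(-1/49))*(9*(0 + 4*9)) + 56)/9 = 2/9 - (-423*(0 + 36)/49 + 56)/9 = 2/9 - (-423*36/49 + 56)/9 = 2/9 - (-47/49*324 + 56)/9 = 2/9 - (-15228/49 + 56)/9 = 2/9 - ⅑*(-12484/49) = 2/9 + 12484/441 = 1398/49 ≈ 28.531)
√(x(-62, 196) + z) = √((-⅑*(-62) - ⅑*196) + 1398/49) = √((62/9 - 196/9) + 1398/49) = √(-134/9 + 1398/49) = √(6016/441) = 8*√94/21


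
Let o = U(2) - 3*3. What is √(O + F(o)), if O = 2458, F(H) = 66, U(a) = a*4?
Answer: 2*√631 ≈ 50.239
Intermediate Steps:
U(a) = 4*a
o = -1 (o = 4*2 - 3*3 = 8 - 9 = -1)
√(O + F(o)) = √(2458 + 66) = √2524 = 2*√631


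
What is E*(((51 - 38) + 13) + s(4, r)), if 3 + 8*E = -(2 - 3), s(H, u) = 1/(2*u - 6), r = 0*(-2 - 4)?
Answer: -155/24 ≈ -6.4583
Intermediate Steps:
r = 0 (r = 0*(-6) = 0)
s(H, u) = 1/(-6 + 2*u)
E = -¼ (E = -3/8 + (-(2 - 3))/8 = -3/8 + (-1*(-1))/8 = -3/8 + (⅛)*1 = -3/8 + ⅛ = -¼ ≈ -0.25000)
E*(((51 - 38) + 13) + s(4, r)) = -(((51 - 38) + 13) + 1/(2*(-3 + 0)))/4 = -((13 + 13) + (½)/(-3))/4 = -(26 + (½)*(-⅓))/4 = -(26 - ⅙)/4 = -¼*155/6 = -155/24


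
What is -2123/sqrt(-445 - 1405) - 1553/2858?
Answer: -1553/2858 + 2123*I*sqrt(74)/370 ≈ -0.54339 + 49.359*I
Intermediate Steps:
-2123/sqrt(-445 - 1405) - 1553/2858 = -2123*(-I*sqrt(74)/370) - 1553*1/2858 = -2123*(-I*sqrt(74)/370) - 1553/2858 = -(-2123)*I*sqrt(74)/370 - 1553/2858 = 2123*I*sqrt(74)/370 - 1553/2858 = -1553/2858 + 2123*I*sqrt(74)/370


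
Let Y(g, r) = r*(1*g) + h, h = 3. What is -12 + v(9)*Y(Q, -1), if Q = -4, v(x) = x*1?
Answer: 51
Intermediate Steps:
v(x) = x
Y(g, r) = 3 + g*r (Y(g, r) = r*(1*g) + 3 = r*g + 3 = g*r + 3 = 3 + g*r)
-12 + v(9)*Y(Q, -1) = -12 + 9*(3 - 4*(-1)) = -12 + 9*(3 + 4) = -12 + 9*7 = -12 + 63 = 51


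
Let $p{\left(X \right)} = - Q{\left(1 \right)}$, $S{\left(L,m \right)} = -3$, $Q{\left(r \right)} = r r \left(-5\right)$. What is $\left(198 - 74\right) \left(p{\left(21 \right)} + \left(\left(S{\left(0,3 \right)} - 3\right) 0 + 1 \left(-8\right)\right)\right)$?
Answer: $-372$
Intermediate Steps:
$Q{\left(r \right)} = - 5 r^{2}$ ($Q{\left(r \right)} = r^{2} \left(-5\right) = - 5 r^{2}$)
$p{\left(X \right)} = 5$ ($p{\left(X \right)} = - \left(-5\right) 1^{2} = - \left(-5\right) 1 = \left(-1\right) \left(-5\right) = 5$)
$\left(198 - 74\right) \left(p{\left(21 \right)} + \left(\left(S{\left(0,3 \right)} - 3\right) 0 + 1 \left(-8\right)\right)\right) = \left(198 - 74\right) \left(5 + \left(\left(-3 - 3\right) 0 + 1 \left(-8\right)\right)\right) = 124 \left(5 - 8\right) = 124 \left(-3\right) = -372$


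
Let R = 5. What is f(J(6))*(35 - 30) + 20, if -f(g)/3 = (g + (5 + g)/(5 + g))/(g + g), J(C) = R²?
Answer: 61/5 ≈ 12.200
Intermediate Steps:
J(C) = 25 (J(C) = 5² = 25)
f(g) = -3*(1 + g)/(2*g) (f(g) = -3*(g + (5 + g)/(5 + g))/(g + g) = -3*(g + 1)/(2*g) = -3*(1 + g)*1/(2*g) = -3*(1 + g)/(2*g))
f(J(6))*(35 - 30) + 20 = ((3/2)*(-1 - 1*25)/25)*(35 - 30) + 20 = ((3/2)*(1/25)*(-1 - 25))*5 + 20 = ((3/2)*(1/25)*(-26))*5 + 20 = -39/25*5 + 20 = -39/5 + 20 = 61/5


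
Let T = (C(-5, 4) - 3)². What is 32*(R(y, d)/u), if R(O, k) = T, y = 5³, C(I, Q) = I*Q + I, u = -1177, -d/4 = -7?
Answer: -25088/1177 ≈ -21.315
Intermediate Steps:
d = 28 (d = -4*(-7) = 28)
C(I, Q) = I + I*Q
T = 784 (T = (-5*(1 + 4) - 3)² = (-5*5 - 3)² = (-25 - 3)² = (-28)² = 784)
y = 125
R(O, k) = 784
32*(R(y, d)/u) = 32*(784/(-1177)) = 32*(784*(-1/1177)) = 32*(-784/1177) = -25088/1177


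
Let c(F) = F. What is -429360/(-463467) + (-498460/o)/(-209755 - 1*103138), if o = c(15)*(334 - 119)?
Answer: 28899305090588/31178349706665 ≈ 0.92690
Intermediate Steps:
o = 3225 (o = 15*(334 - 119) = 15*215 = 3225)
-429360/(-463467) + (-498460/o)/(-209755 - 1*103138) = -429360/(-463467) + (-498460/3225)/(-209755 - 1*103138) = -429360*(-1/463467) + (-498460*1/3225)/(-209755 - 103138) = 143120/154489 - 99692/645/(-312893) = 143120/154489 - 99692/645*(-1/312893) = 143120/154489 + 99692/201815985 = 28899305090588/31178349706665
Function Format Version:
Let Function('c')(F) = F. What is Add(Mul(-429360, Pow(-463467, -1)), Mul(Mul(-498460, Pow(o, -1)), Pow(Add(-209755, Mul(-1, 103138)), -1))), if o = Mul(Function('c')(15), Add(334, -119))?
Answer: Rational(28899305090588, 31178349706665) ≈ 0.92690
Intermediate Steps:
o = 3225 (o = Mul(15, Add(334, -119)) = Mul(15, 215) = 3225)
Add(Mul(-429360, Pow(-463467, -1)), Mul(Mul(-498460, Pow(o, -1)), Pow(Add(-209755, Mul(-1, 103138)), -1))) = Add(Mul(-429360, Pow(-463467, -1)), Mul(Mul(-498460, Pow(3225, -1)), Pow(Add(-209755, Mul(-1, 103138)), -1))) = Add(Mul(-429360, Rational(-1, 463467)), Mul(Mul(-498460, Rational(1, 3225)), Pow(Add(-209755, -103138), -1))) = Add(Rational(143120, 154489), Mul(Rational(-99692, 645), Pow(-312893, -1))) = Add(Rational(143120, 154489), Mul(Rational(-99692, 645), Rational(-1, 312893))) = Add(Rational(143120, 154489), Rational(99692, 201815985)) = Rational(28899305090588, 31178349706665)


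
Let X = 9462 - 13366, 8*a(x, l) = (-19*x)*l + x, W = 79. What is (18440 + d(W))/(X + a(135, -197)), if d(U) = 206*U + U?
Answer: 34793/59276 ≈ 0.58697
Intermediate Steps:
a(x, l) = x/8 - 19*l*x/8 (a(x, l) = ((-19*x)*l + x)/8 = (-19*l*x + x)/8 = (x - 19*l*x)/8 = x/8 - 19*l*x/8)
d(U) = 207*U
X = -3904
(18440 + d(W))/(X + a(135, -197)) = (18440 + 207*79)/(-3904 + (⅛)*135*(1 - 19*(-197))) = (18440 + 16353)/(-3904 + (⅛)*135*(1 + 3743)) = 34793/(-3904 + (⅛)*135*3744) = 34793/(-3904 + 63180) = 34793/59276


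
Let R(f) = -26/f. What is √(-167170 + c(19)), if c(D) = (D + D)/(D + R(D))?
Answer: 2*I*√4690102845/335 ≈ 408.86*I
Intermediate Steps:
c(D) = 2*D/(D - 26/D) (c(D) = (D + D)/(D - 26/D) = (2*D)/(D - 26/D) = 2*D/(D - 26/D))
√(-167170 + c(19)) = √(-167170 + 2*19²/(-26 + 19²)) = √(-167170 + 2*361/(-26 + 361)) = √(-167170 + 2*361/335) = √(-167170 + 2*361*(1/335)) = √(-167170 + 722/335) = √(-56001228/335) = 2*I*√4690102845/335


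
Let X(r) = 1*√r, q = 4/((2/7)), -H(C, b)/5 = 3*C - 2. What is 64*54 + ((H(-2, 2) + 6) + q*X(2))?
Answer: 3502 + 14*√2 ≈ 3521.8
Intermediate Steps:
H(C, b) = 10 - 15*C (H(C, b) = -5*(3*C - 2) = -5*(-2 + 3*C) = 10 - 15*C)
q = 14 (q = 4/((2*(⅐))) = 4/(2/7) = 4*(7/2) = 14)
X(r) = √r
64*54 + ((H(-2, 2) + 6) + q*X(2)) = 64*54 + (((10 - 15*(-2)) + 6) + 14*√2) = 3456 + (((10 + 30) + 6) + 14*√2) = 3456 + ((40 + 6) + 14*√2) = 3456 + (46 + 14*√2) = 3502 + 14*√2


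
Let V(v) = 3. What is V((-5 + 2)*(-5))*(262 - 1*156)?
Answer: 318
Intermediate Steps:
V((-5 + 2)*(-5))*(262 - 1*156) = 3*(262 - 1*156) = 3*(262 - 156) = 3*106 = 318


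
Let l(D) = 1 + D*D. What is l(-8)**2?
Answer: 4225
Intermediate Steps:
l(D) = 1 + D**2
l(-8)**2 = (1 + (-8)**2)**2 = (1 + 64)**2 = 65**2 = 4225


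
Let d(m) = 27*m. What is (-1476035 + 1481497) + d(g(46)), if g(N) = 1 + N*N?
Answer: 62621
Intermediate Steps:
g(N) = 1 + N**2
(-1476035 + 1481497) + d(g(46)) = (-1476035 + 1481497) + 27*(1 + 46**2) = 5462 + 27*(1 + 2116) = 5462 + 27*2117 = 5462 + 57159 = 62621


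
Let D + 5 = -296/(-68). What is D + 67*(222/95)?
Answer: 251813/1615 ≈ 155.92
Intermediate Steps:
D = -11/17 (D = -5 - 296/(-68) = -5 - 296*(-1/68) = -5 + 74/17 = -11/17 ≈ -0.64706)
D + 67*(222/95) = -11/17 + 67*(222/95) = -11/17 + 14874/95 = 251813/1615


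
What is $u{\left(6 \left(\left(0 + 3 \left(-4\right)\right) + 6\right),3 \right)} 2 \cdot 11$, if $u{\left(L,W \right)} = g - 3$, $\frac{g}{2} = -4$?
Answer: $-242$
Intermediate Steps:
$g = -8$ ($g = 2 \left(-4\right) = -8$)
$u{\left(L,W \right)} = -11$ ($u{\left(L,W \right)} = -8 - 3 = -11$)
$u{\left(6 \left(\left(0 + 3 \left(-4\right)\right) + 6\right),3 \right)} 2 \cdot 11 = \left(-11\right) 2 \cdot 11 = \left(-22\right) 11 = -242$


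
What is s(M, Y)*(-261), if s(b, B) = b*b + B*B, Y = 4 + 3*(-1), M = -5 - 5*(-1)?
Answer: -261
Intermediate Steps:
M = 0 (M = -5 + 5 = 0)
Y = 1 (Y = 4 - 3 = 1)
s(b, B) = B² + b² (s(b, B) = b² + B² = B² + b²)
s(M, Y)*(-261) = (1² + 0²)*(-261) = (1 + 0)*(-261) = 1*(-261) = -261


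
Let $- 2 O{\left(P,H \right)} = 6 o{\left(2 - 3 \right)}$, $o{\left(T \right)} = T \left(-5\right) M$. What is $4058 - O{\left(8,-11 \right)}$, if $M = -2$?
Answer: $4028$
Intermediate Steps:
$o{\left(T \right)} = 10 T$ ($o{\left(T \right)} = T \left(-5\right) \left(-2\right) = - 5 T \left(-2\right) = 10 T$)
$O{\left(P,H \right)} = 30$ ($O{\left(P,H \right)} = - \frac{6 \cdot 10 \left(2 - 3\right)}{2} = - \frac{6 \cdot 10 \left(-1\right)}{2} = - \frac{6 \left(-10\right)}{2} = \left(- \frac{1}{2}\right) \left(-60\right) = 30$)
$4058 - O{\left(8,-11 \right)} = 4058 - 30 = 4028$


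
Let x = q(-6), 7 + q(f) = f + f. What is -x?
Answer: 19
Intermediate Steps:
q(f) = -7 + 2*f (q(f) = -7 + (f + f) = -7 + 2*f)
x = -19 (x = -7 + 2*(-6) = -7 - 12 = -19)
-x = -1*(-19) = 19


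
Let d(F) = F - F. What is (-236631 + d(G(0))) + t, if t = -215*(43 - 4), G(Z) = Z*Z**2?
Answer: -245016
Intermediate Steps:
G(Z) = Z**3
t = -8385 (t = -215*39 = -8385)
d(F) = 0
(-236631 + d(G(0))) + t = (-236631 + 0) - 8385 = -236631 - 8385 = -245016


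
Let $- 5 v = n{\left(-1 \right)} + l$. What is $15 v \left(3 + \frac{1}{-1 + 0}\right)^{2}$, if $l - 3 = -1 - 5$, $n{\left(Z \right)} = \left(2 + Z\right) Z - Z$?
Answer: $36$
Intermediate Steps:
$n{\left(Z \right)} = - Z + Z \left(2 + Z\right)$ ($n{\left(Z \right)} = Z \left(2 + Z\right) - Z = - Z + Z \left(2 + Z\right)$)
$l = -3$ ($l = 3 - 6 = -3$)
$v = \frac{3}{5}$ ($v = - \frac{- (1 - 1) - 3}{5} = - \frac{\left(-1\right) 0 - 3}{5} = - \frac{0 - 3}{5} = \left(- \frac{1}{5}\right) \left(-3\right) = \frac{3}{5} \approx 0.6$)
$15 v \left(3 + \frac{1}{-1 + 0}\right)^{2} = 15 \cdot \frac{3}{5} \left(3 + \frac{1}{-1 + 0}\right)^{2} = 9 \left(3 + \frac{1}{-1}\right)^{2} = 9 \left(3 - 1\right)^{2} = 9 \cdot 2^{2} = 9 \cdot 4 = 36$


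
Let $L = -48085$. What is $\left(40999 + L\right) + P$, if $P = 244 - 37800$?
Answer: $-44642$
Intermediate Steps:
$P = -37556$ ($P = 244 - 37800 = -37556$)
$\left(40999 + L\right) + P = \left(40999 - 48085\right) - 37556 = -7086 - 37556 = -44642$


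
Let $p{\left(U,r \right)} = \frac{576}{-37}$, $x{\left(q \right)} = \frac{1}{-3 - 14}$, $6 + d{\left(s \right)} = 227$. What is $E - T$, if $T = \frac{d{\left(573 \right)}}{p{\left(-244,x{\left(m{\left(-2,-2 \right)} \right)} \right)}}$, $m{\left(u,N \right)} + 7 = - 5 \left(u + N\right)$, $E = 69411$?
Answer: $\frac{39988913}{576} \approx 69425.0$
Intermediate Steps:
$d{\left(s \right)} = 221$ ($d{\left(s \right)} = -6 + 227 = 221$)
$m{\left(u,N \right)} = -7 - 5 N - 5 u$ ($m{\left(u,N \right)} = -7 - 5 \left(u + N\right) = -7 - 5 \left(N + u\right) = -7 - \left(5 N + 5 u\right) = -7 - 5 N - 5 u$)
$x{\left(q \right)} = - \frac{1}{17}$ ($x{\left(q \right)} = \frac{1}{-17} = - \frac{1}{17}$)
$p{\left(U,r \right)} = - \frac{576}{37}$ ($p{\left(U,r \right)} = 576 \left(- \frac{1}{37}\right) = - \frac{576}{37}$)
$T = - \frac{8177}{576}$ ($T = \frac{221}{- \frac{576}{37}} = 221 \left(- \frac{37}{576}\right) = - \frac{8177}{576} \approx -14.196$)
$E - T = 69411 - - \frac{8177}{576} = 69411 + \frac{8177}{576} = \frac{39988913}{576}$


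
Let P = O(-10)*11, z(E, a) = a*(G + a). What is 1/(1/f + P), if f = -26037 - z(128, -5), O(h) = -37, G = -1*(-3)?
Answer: -26047/10601130 ≈ -0.0024570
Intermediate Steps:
G = 3
z(E, a) = a*(3 + a)
f = -26047 (f = -26037 - (-5)*(3 - 5) = -26037 - (-5)*(-2) = -26037 - 1*10 = -26037 - 10 = -26047)
P = -407 (P = -37*11 = -407)
1/(1/f + P) = 1/(1/(-26047) - 407) = 1/(-1/26047 - 407) = 1/(-10601130/26047) = -26047/10601130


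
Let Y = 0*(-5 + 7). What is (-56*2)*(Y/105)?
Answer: 0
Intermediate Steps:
Y = 0 (Y = 0*2 = 0)
(-56*2)*(Y/105) = (-56*2)*(0/105) = (-14*8)*(0*(1/105)) = -112*0 = 0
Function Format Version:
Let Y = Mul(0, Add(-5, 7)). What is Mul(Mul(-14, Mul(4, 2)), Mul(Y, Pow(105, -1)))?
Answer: 0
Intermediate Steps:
Y = 0 (Y = Mul(0, 2) = 0)
Mul(Mul(-14, Mul(4, 2)), Mul(Y, Pow(105, -1))) = Mul(Mul(-14, Mul(4, 2)), Mul(0, Pow(105, -1))) = Mul(Mul(-14, 8), Mul(0, Rational(1, 105))) = Mul(-112, 0) = 0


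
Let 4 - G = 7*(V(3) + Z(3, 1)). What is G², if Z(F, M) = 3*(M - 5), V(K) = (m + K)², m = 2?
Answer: 7569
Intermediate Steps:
V(K) = (2 + K)²
Z(F, M) = -15 + 3*M (Z(F, M) = 3*(-5 + M) = -15 + 3*M)
G = -87 (G = 4 - 7*((2 + 3)² + (-15 + 3*1)) = 4 - 7*(5² + (-15 + 3)) = 4 - 7*(25 - 12) = 4 - 7*13 = 4 - 1*91 = 4 - 91 = -87)
G² = (-87)² = 7569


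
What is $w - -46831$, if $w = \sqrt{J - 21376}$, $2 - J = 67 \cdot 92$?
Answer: $46831 + 7 i \sqrt{562} \approx 46831.0 + 165.95 i$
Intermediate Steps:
$J = -6162$ ($J = 2 - 67 \cdot 92 = 2 - 6164 = -6162$)
$w = 7 i \sqrt{562}$ ($w = \sqrt{-6162 - 21376} = \sqrt{-27538} = 7 i \sqrt{562} \approx 165.95 i$)
$w - -46831 = 7 i \sqrt{562} - -46831 = 7 i \sqrt{562} + 46831 = 46831 + 7 i \sqrt{562}$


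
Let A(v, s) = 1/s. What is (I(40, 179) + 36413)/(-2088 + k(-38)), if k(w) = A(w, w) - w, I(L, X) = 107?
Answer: -1387760/77901 ≈ -17.814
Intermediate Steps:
k(w) = 1/w - w
(I(40, 179) + 36413)/(-2088 + k(-38)) = (107 + 36413)/(-2088 + (1/(-38) - 1*(-38))) = 36520/(-2088 + (-1/38 + 38)) = 36520/(-2088 + 1443/38) = 36520/(-77901/38) = 36520*(-38/77901) = -1387760/77901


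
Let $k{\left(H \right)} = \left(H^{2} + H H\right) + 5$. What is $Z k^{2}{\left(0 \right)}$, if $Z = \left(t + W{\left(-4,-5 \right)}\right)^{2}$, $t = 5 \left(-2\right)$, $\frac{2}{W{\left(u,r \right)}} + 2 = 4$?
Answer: $2025$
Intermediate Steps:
$W{\left(u,r \right)} = 1$ ($W{\left(u,r \right)} = \frac{2}{-2 + 4} = \frac{2}{2} = 2 \cdot \frac{1}{2} = 1$)
$k{\left(H \right)} = 5 + 2 H^{2}$ ($k{\left(H \right)} = \left(H^{2} + H^{2}\right) + 5 = 2 H^{2} + 5 = 5 + 2 H^{2}$)
$t = -10$
$Z = 81$ ($Z = \left(-10 + 1\right)^{2} = \left(-9\right)^{2} = 81$)
$Z k^{2}{\left(0 \right)} = 81 \left(5 + 2 \cdot 0^{2}\right)^{2} = 81 \left(5 + 2 \cdot 0\right)^{2} = 81 \left(5 + 0\right)^{2} = 81 \cdot 5^{2} = 81 \cdot 25 = 2025$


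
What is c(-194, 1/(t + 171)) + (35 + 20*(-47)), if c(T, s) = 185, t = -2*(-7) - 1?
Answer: -720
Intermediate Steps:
t = 13 (t = 14 - 1 = 13)
c(-194, 1/(t + 171)) + (35 + 20*(-47)) = 185 + (35 + 20*(-47)) = 185 + (35 - 940) = 185 - 905 = -720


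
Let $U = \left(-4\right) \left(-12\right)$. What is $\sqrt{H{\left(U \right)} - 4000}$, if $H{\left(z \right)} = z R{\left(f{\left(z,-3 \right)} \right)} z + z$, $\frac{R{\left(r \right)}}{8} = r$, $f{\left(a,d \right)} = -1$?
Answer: $4 i \sqrt{1399} \approx 149.61 i$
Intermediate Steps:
$U = 48$
$R{\left(r \right)} = 8 r$
$H{\left(z \right)} = z - 8 z^{2}$ ($H{\left(z \right)} = z 8 \left(-1\right) z + z = z \left(-8\right) z + z = - 8 z z + z = - 8 z^{2} + z = z - 8 z^{2}$)
$\sqrt{H{\left(U \right)} - 4000} = \sqrt{48 \left(1 - 384\right) - 4000} = \sqrt{48 \left(-383\right) - 4000} = \sqrt{-18384 - 4000} = \sqrt{-22384} = 4 i \sqrt{1399}$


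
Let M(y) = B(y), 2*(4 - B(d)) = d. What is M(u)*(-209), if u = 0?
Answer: -836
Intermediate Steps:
B(d) = 4 - d/2
M(y) = 4 - y/2
M(u)*(-209) = (4 - ½*0)*(-209) = (4 + 0)*(-209) = 4*(-209) = -836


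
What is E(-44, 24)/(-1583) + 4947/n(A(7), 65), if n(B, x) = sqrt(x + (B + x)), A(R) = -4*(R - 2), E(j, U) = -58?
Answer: 58/1583 + 4947*sqrt(110)/110 ≈ 471.71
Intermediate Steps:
A(R) = 8 - 4*R (A(R) = -4*(-2 + R) = 8 - 4*R)
n(B, x) = sqrt(B + 2*x)
E(-44, 24)/(-1583) + 4947/n(A(7), 65) = -58/(-1583) + 4947/(sqrt((8 - 4*7) + 2*65)) = -58*(-1/1583) + 4947/(sqrt((8 - 28) + 130)) = 58/1583 + 4947/(sqrt(-20 + 130)) = 58/1583 + 4947/(sqrt(110)) = 58/1583 + 4947*(sqrt(110)/110) = 58/1583 + 4947*sqrt(110)/110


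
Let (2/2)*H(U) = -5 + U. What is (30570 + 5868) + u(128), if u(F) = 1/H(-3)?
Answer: 291503/8 ≈ 36438.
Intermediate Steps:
H(U) = -5 + U
u(F) = -1/8 (u(F) = 1/(-5 - 3) = 1/(-8) = -1/8)
(30570 + 5868) + u(128) = (30570 + 5868) - 1/8 = 36438 - 1/8 = 291503/8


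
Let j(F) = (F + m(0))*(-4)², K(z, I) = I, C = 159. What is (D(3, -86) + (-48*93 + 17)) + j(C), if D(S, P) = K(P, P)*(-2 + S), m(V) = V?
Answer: -1989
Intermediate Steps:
D(S, P) = P*(-2 + S)
j(F) = 16*F (j(F) = (F + 0)*(-4)² = F*16 = 16*F)
(D(3, -86) + (-48*93 + 17)) + j(C) = (-86*(-2 + 3) + (-48*93 + 17)) + 16*159 = (-86*1 + (-4464 + 17)) + 2544 = (-86 - 4447) + 2544 = -4533 + 2544 = -1989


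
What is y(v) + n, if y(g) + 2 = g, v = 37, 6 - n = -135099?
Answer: 135140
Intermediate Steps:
n = 135105 (n = 6 - 1*(-135099) = 6 + 135099 = 135105)
y(g) = -2 + g
y(v) + n = (-2 + 37) + 135105 = 35 + 135105 = 135140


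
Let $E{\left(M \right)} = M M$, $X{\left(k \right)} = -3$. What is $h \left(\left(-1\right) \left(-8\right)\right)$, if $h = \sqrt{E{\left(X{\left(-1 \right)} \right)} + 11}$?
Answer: $16 \sqrt{5} \approx 35.777$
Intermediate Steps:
$E{\left(M \right)} = M^{2}$
$h = 2 \sqrt{5}$ ($h = \sqrt{\left(-3\right)^{2} + 11} = \sqrt{9 + 11} = \sqrt{20} = 2 \sqrt{5} \approx 4.4721$)
$h \left(\left(-1\right) \left(-8\right)\right) = 2 \sqrt{5} \left(\left(-1\right) \left(-8\right)\right) = 2 \sqrt{5} \cdot 8 = 16 \sqrt{5}$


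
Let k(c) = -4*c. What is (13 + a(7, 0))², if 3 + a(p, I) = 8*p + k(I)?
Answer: 4356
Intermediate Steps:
a(p, I) = -3 - 4*I + 8*p (a(p, I) = -3 + (8*p - 4*I) = -3 + (-4*I + 8*p) = -3 - 4*I + 8*p)
(13 + a(7, 0))² = (13 + (-3 - 4*0 + 8*7))² = (13 + (-3 + 0 + 56))² = (13 + 53)² = 66² = 4356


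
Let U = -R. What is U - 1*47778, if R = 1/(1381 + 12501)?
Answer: -663254197/13882 ≈ -47778.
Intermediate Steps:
R = 1/13882 ≈ 7.2036e-5
U = -1/13882 (U = -1*1/13882 = -1/13882 ≈ -7.2036e-5)
U - 1*47778 = -1/13882 - 1*47778 = -1/13882 - 47778 = -663254197/13882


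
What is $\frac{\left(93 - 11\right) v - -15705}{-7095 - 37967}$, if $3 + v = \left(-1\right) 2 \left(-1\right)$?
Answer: $- \frac{15623}{45062} \approx -0.3467$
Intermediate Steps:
$v = -1$ ($v = -3 + \left(-1\right) 2 \left(-1\right) = -3 - -2 = -3 + 2 = -1$)
$\frac{\left(93 - 11\right) v - -15705}{-7095 - 37967} = \frac{\left(93 - 11\right) \left(-1\right) - -15705}{-7095 - 37967} = \frac{82 \left(-1\right) + \left(-4840 + 20545\right)}{-45062} = \left(-82 + 15705\right) \left(- \frac{1}{45062}\right) = 15623 \left(- \frac{1}{45062}\right) = - \frac{15623}{45062}$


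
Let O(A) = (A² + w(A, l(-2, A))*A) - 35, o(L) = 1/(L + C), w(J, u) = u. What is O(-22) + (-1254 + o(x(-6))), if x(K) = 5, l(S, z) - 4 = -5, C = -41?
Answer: -28189/36 ≈ -783.03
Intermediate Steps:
l(S, z) = -1 (l(S, z) = 4 - 5 = -1)
o(L) = 1/(-41 + L) (o(L) = 1/(L - 41) = 1/(-41 + L))
O(A) = -35 + A² - A (O(A) = (A² - A) - 35 = -35 + A² - A)
O(-22) + (-1254 + o(x(-6))) = (-35 + (-22)² - 1*(-22)) + (-1254 + 1/(-41 + 5)) = (-35 + 484 + 22) + (-1254 + 1/(-36)) = 471 + (-1254 - 1/36) = 471 - 45145/36 = -28189/36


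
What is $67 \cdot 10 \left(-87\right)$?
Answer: $-58290$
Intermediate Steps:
$67 \cdot 10 \left(-87\right) = 670 \left(-87\right) = -58290$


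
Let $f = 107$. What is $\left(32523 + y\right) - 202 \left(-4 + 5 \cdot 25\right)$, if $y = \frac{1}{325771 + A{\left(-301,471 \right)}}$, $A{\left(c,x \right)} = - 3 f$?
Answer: $\frac{2629961451}{325450} \approx 8081.0$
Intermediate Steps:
$A{\left(c,x \right)} = -321$ ($A{\left(c,x \right)} = \left(-3\right) 107 = -321$)
$y = \frac{1}{325450}$ ($y = \frac{1}{325771 - 321} = \frac{1}{325450} \approx 3.0727 \cdot 10^{-6}$)
$\left(32523 + y\right) - 202 \left(-4 + 5 \cdot 25\right) = \left(32523 + \frac{1}{325450}\right) - 202 \left(-4 + 5 \cdot 25\right) = \frac{10584610351}{325450} - 202 \left(-4 + 125\right) = \frac{10584610351}{325450} - 24442 = \frac{2629961451}{325450}$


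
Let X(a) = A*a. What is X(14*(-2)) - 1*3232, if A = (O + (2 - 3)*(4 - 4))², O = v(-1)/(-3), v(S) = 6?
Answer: -3344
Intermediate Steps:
O = -2 (O = 6/(-3) = 6*(-⅓) = -2)
A = 4 (A = (-2 + (2 - 3)*(4 - 4))² = (-2 - 1*0)² = (-2 + 0)² = (-2)² = 4)
X(a) = 4*a
X(14*(-2)) - 1*3232 = 4*(14*(-2)) - 1*3232 = 4*(-28) - 3232 = -112 - 3232 = -3344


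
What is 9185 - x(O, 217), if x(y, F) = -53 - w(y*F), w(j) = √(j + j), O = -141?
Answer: 9238 + I*√61194 ≈ 9238.0 + 247.37*I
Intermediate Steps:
w(j) = √2*√j (w(j) = √(2*j) = √2*√j)
x(y, F) = -53 - √2*√(F*y) (x(y, F) = -53 - √2*√(y*F) = -53 - √2*√(F*y))
9185 - x(O, 217) = 9185 - (-53 - √2*√(217*(-141))) = 9185 - (-53 - √2*√(-30597)) = 9185 - (-53 - √2*I*√30597) = 9185 - (-53 - I*√61194) = 9185 + (53 + I*√61194) = 9238 + I*√61194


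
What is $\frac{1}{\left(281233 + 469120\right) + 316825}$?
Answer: $\frac{1}{1067178} \approx 9.3705 \cdot 10^{-7}$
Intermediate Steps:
$\frac{1}{\left(281233 + 469120\right) + 316825} = \frac{1}{750353 + 316825} = \frac{1}{1067178}$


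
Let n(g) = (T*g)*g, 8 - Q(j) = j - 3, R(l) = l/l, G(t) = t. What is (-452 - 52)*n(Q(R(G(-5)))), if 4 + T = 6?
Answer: -100800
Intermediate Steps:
T = 2 (T = -4 + 6 = 2)
R(l) = 1
Q(j) = 11 - j (Q(j) = 8 - (j - 3) = 8 - (-3 + j) = 8 + (3 - j) = 11 - j)
n(g) = 2*g² (n(g) = (2*g)*g = 2*g²)
(-452 - 52)*n(Q(R(G(-5)))) = (-452 - 52)*(2*(11 - 1*1)²) = -1008*(11 - 1)² = -1008*10² = -1008*100 = -504*200 = -100800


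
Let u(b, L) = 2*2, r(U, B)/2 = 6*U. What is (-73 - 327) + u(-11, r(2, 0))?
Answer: -396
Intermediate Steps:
r(U, B) = 12*U (r(U, B) = 2*(6*U) = 12*U)
u(b, L) = 4
(-73 - 327) + u(-11, r(2, 0)) = (-73 - 327) + 4 = -400 + 4 = -396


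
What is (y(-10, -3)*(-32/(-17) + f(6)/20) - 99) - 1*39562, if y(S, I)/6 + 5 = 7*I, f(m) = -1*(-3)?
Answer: -3398134/85 ≈ -39978.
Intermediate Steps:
f(m) = 3
y(S, I) = -30 + 42*I (y(S, I) = -30 + 6*(7*I) = -30 + 42*I)
(y(-10, -3)*(-32/(-17) + f(6)/20) - 99) - 1*39562 = ((-30 + 42*(-3))*(-32/(-17) + 3/20) - 99) - 1*39562 = ((-30 - 126)*(-32*(-1/17) + 3*(1/20)) - 99) - 39562 = (-156*(32/17 + 3/20) - 99) - 39562 = (-156*691/340 - 99) - 39562 = (-26949/85 - 99) - 39562 = -35364/85 - 39562 = -3398134/85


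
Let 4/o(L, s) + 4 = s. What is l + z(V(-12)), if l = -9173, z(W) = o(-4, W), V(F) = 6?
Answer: -9171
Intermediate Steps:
o(L, s) = 4/(-4 + s)
z(W) = 4/(-4 + W)
l + z(V(-12)) = -9173 + 4/(-4 + 6) = -9173 + 4/2 = -9173 + 4*(½) = -9173 + 2 = -9171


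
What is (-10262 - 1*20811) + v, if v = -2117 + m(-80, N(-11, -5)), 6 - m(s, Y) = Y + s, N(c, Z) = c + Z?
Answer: -33088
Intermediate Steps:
N(c, Z) = Z + c
m(s, Y) = 6 - Y - s (m(s, Y) = 6 - (Y + s) = 6 + (-Y - s) = 6 - Y - s)
v = -2015 (v = -2117 + (6 - (-5 - 11) - 1*(-80)) = -2117 + (6 - 1*(-16) + 80) = -2117 + (6 + 16 + 80) = -2117 + 102 = -2015)
(-10262 - 1*20811) + v = (-10262 - 1*20811) - 2015 = (-10262 - 20811) - 2015 = -31073 - 2015 = -33088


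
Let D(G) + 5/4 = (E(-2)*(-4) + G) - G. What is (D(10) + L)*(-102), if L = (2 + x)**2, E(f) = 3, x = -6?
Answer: -561/2 ≈ -280.50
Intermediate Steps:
D(G) = -53/4 (D(G) = -5/4 + ((3*(-4) + G) - G) = -5/4 + ((-12 + G) - G) = -5/4 - 12 = -53/4)
L = 16 (L = (2 - 6)**2 = (-4)**2 = 16)
(D(10) + L)*(-102) = (-53/4 + 16)*(-102) = (11/4)*(-102) = -561/2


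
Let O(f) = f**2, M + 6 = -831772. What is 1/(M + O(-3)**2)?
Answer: -1/831697 ≈ -1.2024e-6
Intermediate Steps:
M = -831778 (M = -6 - 831772 = -831778)
1/(M + O(-3)**2) = 1/(-831778 + ((-3)**2)**2) = 1/(-831778 + 9**2) = 1/(-831778 + 81) = 1/(-831697) = -1/831697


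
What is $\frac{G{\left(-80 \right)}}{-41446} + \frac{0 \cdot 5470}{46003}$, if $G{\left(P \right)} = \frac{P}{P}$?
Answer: $- \frac{1}{41446} \approx -2.4128 \cdot 10^{-5}$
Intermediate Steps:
$G{\left(P \right)} = 1$
$\frac{G{\left(-80 \right)}}{-41446} + \frac{0 \cdot 5470}{46003} = 1 \frac{1}{-41446} + \frac{0 \cdot 5470}{46003} = 1 \left(- \frac{1}{41446}\right) + 0 \cdot \frac{1}{46003} = - \frac{1}{41446} + 0 = - \frac{1}{41446}$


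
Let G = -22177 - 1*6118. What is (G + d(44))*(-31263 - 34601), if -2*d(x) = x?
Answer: 1865070888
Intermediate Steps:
d(x) = -x/2
G = -28295 (G = -22177 - 6118 = -28295)
(G + d(44))*(-31263 - 34601) = (-28295 - ½*44)*(-31263 - 34601) = (-28295 - 22)*(-65864) = -28317*(-65864) = 1865070888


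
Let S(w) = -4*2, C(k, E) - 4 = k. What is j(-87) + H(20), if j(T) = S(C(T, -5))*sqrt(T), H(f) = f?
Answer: 20 - 8*I*sqrt(87) ≈ 20.0 - 74.619*I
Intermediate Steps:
C(k, E) = 4 + k
S(w) = -8
j(T) = -8*sqrt(T)
j(-87) + H(20) = -8*I*sqrt(87) + 20 = 20 - 8*I*sqrt(87)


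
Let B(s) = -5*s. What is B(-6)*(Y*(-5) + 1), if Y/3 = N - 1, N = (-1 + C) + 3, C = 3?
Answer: -1770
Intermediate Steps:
N = 5 (N = (-1 + 3) + 3 = 2 + 3 = 5)
Y = 12 (Y = 3*(5 - 1) = 3*4 = 12)
B(-6)*(Y*(-5) + 1) = (-5*(-6))*(12*(-5) + 1) = 30*(-60 + 1) = 30*(-59) = -1770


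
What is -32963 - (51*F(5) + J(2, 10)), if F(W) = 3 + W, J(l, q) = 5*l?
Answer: -33381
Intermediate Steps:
-32963 - (51*F(5) + J(2, 10)) = -32963 - (51*(3 + 5) + 5*2) = -32963 - (51*8 + 10) = -32963 - (408 + 10) = -32963 - 1*418 = -32963 - 418 = -33381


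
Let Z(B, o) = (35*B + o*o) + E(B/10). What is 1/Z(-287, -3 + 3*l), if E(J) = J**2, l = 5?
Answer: -100/907731 ≈ -0.00011016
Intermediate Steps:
Z(B, o) = o**2 + 35*B + B**2/100 (Z(B, o) = (35*B + o*o) + (B/10)**2 = (35*B + o**2) + (B*(1/10))**2 = (o**2 + 35*B) + (B/10)**2 = (o**2 + 35*B) + B**2/100 = o**2 + 35*B + B**2/100)
1/Z(-287, -3 + 3*l) = 1/((-3 + 3*5)**2 + 35*(-287) + (1/100)*(-287)**2) = 1/((-3 + 15)**2 - 10045 + (1/100)*82369) = 1/(12**2 - 10045 + 82369/100) = 1/(144 - 10045 + 82369/100) = 1/(-907731/100) = -100/907731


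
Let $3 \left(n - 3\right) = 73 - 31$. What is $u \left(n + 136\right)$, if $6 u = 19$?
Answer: $\frac{969}{2} \approx 484.5$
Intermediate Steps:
$n = 17$ ($n = 3 + \frac{73 - 31}{3} = 3 + \frac{1}{3} \cdot 42 = 3 + 14 = 17$)
$u = \frac{19}{6}$ ($u = \frac{1}{6} \cdot 19 = \frac{19}{6} \approx 3.1667$)
$u \left(n + 136\right) = \frac{19 \left(17 + 136\right)}{6} = \frac{19}{6} \cdot 153 = \frac{969}{2}$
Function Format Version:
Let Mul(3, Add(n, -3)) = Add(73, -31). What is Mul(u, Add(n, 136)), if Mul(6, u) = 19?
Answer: Rational(969, 2) ≈ 484.50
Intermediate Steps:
n = 17 (n = Add(3, Mul(Rational(1, 3), Add(73, -31))) = Add(3, Mul(Rational(1, 3), 42)) = Add(3, 14) = 17)
u = Rational(19, 6) (u = Mul(Rational(1, 6), 19) = Rational(19, 6) ≈ 3.1667)
Mul(u, Add(n, 136)) = Mul(Rational(19, 6), Add(17, 136)) = Mul(Rational(19, 6), 153) = Rational(969, 2)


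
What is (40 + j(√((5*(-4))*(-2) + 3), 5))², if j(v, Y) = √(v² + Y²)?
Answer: 1668 + 160*√17 ≈ 2327.7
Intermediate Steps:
j(v, Y) = √(Y² + v²)
(40 + j(√((5*(-4))*(-2) + 3), 5))² = (40 + √(5² + (√((5*(-4))*(-2) + 3))²))² = (40 + √(25 + (√(-20*(-2) + 3))²))² = (40 + √(25 + (√(40 + 3))²))² = (40 + √(25 + (√43)²))² = (40 + √(25 + 43))² = (40 + √68)² = (40 + 2*√17)²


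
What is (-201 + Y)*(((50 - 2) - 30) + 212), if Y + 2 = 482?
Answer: 64170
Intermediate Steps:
Y = 480 (Y = -2 + 482 = 480)
(-201 + Y)*(((50 - 2) - 30) + 212) = (-201 + 480)*(((50 - 2) - 30) + 212) = 279*((48 - 30) + 212) = 279*(18 + 212) = 279*230 = 64170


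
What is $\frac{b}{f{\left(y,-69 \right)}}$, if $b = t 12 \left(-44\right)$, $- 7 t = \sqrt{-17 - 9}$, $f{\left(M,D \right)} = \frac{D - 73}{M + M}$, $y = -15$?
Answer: $\frac{7920 i \sqrt{26}}{497} \approx 81.256 i$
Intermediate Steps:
$f{\left(M,D \right)} = \frac{-73 + D}{2 M}$
$t = - \frac{i \sqrt{26}}{7}$ ($t = - \frac{\sqrt{-17 - 9}}{7} = - \frac{\sqrt{-26}}{7} = - \frac{i \sqrt{26}}{7} \approx - 0.72843 i$)
$b = \frac{528 i \sqrt{26}}{7}$ ($b = - \frac{i \sqrt{26}}{7} \cdot 12 \left(-44\right) = - \frac{12 i \sqrt{26}}{7} \left(-44\right) = \frac{528 i \sqrt{26}}{7} \approx 384.61 i$)
$\frac{b}{f{\left(y,-69 \right)}} = \frac{\frac{528}{7} i \sqrt{26}}{\frac{1}{2} \frac{1}{-15} \left(-73 - 69\right)} = \frac{\frac{528}{7} i \sqrt{26}}{\frac{1}{2} \left(- \frac{1}{15}\right) \left(-142\right)} = \frac{\frac{528}{7} i \sqrt{26}}{\frac{71}{15}} = \frac{528 i \sqrt{26}}{7} \cdot \frac{15}{71} = \frac{7920 i \sqrt{26}}{497}$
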